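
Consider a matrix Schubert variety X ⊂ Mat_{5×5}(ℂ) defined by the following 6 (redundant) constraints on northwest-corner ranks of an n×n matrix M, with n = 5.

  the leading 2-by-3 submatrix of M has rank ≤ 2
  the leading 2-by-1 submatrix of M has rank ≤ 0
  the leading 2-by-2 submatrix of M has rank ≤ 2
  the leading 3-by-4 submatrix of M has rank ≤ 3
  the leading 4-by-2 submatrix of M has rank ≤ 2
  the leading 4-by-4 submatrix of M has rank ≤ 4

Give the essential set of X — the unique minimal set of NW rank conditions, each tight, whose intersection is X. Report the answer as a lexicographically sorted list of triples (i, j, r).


Computing R[i][j] = min implied NW-rank bound (n=5, 6 conditions):

  R[1]: 0 | 1 | 1 | 1 | 1
  R[2]: 0 | 1 | 2 | 2 | 2
  R[3]: 1 | 2 | 3 | 3 | 3
  R[4]: 1 | 2 | 3 | 4 | 4
  R[5]: 1 | 2 | 3 | 4 | 5

the unique w with this rank table is (2, 3, 1, 4, 5).

|D(w)|=2, |Ess(w)|=1:

[(2, 1, 0)]


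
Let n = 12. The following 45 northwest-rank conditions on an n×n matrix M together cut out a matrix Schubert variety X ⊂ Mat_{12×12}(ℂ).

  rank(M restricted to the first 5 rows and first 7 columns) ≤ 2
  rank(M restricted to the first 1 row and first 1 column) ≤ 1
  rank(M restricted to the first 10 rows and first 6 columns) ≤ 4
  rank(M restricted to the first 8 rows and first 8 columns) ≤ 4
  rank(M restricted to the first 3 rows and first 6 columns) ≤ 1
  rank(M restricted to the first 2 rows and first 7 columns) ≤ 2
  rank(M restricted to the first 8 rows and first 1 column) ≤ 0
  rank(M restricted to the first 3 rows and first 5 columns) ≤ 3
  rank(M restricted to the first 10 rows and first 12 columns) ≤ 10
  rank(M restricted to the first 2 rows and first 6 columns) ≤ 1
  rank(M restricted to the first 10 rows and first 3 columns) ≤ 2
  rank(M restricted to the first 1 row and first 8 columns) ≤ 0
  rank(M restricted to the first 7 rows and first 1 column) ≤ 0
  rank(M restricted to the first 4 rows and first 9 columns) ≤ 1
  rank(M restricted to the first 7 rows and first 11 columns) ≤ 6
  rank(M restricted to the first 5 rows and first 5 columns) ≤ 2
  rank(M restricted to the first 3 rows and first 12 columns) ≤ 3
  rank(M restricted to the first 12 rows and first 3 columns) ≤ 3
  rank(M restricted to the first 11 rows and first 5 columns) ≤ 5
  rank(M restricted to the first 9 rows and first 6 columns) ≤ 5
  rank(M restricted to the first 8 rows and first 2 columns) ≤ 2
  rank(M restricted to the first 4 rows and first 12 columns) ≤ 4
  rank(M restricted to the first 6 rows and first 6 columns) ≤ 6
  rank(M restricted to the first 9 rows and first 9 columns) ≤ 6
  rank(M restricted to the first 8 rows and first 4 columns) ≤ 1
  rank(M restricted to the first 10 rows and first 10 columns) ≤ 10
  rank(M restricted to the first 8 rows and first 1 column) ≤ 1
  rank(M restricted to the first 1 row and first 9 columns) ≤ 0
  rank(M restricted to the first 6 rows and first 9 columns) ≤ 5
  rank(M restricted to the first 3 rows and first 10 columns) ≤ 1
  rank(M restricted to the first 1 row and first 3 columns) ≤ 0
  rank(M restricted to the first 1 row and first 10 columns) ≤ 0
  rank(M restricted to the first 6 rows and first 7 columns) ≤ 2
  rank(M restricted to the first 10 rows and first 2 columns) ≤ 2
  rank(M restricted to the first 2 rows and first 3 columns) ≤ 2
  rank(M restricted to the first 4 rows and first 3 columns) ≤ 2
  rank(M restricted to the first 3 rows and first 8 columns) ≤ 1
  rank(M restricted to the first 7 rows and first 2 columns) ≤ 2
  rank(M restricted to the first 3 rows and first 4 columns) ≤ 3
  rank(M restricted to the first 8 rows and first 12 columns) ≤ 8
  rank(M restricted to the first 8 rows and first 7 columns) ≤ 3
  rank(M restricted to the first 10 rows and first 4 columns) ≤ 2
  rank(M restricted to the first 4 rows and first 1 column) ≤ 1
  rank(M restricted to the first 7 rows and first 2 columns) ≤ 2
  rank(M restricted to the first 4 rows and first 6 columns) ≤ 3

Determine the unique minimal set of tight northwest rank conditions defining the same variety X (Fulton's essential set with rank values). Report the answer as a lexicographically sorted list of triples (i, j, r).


Recovering R(i,j) via the rank-extension bound from the 45 conditions:

  0, 0, 0, 0, 0, 0, 0, 0, 0, 0, 1, 1
  0, 1, 1, 1, 1, 1, 1, 1, 1, 1, 2, 2
  0, 1, 1, 1, 1, 1, 1, 1, 1, 1, 2, 3
  0, 1, 1, 1, 1, 1, 1, 1, 1, 2, 3, 4
  0, 1, 1, 1, 2, 2, 2, 2, 2, 3, 4, 5
  0, 1, 1, 1, 2, 2, 2, 3, 3, 4, 5, 6
  0, 1, 1, 1, 2, 3, 3, 4, 4, 5, 6, 7
  0, 1, 1, 1, 2, 3, 3, 4, 5, 6, 7, 8
  1, 2, 2, 2, 3, 4, 4, 5, 6, 7, 8, 9
  1, 2, 2, 2, 3, 4, 5, 6, 7, 8, 9, 10
  1, 2, 3, 3, 4, 5, 6, 7, 8, 9, 10, 11
  1, 2, 3, 4, 5, 6, 7, 8, 9, 10, 11, 12

the unique w with this rank table is (11, 2, 12, 10, 5, 8, 6, 9, 1, 7, 3, 4).

Rothe diagram D(w) (45 cells), 8 SE-corners (essential conditions):

[(1, 10, 0), (3, 10, 1), (4, 9, 1), (6, 7, 2), (8, 1, 0), (8, 4, 1), (8, 7, 3), (10, 4, 2)]


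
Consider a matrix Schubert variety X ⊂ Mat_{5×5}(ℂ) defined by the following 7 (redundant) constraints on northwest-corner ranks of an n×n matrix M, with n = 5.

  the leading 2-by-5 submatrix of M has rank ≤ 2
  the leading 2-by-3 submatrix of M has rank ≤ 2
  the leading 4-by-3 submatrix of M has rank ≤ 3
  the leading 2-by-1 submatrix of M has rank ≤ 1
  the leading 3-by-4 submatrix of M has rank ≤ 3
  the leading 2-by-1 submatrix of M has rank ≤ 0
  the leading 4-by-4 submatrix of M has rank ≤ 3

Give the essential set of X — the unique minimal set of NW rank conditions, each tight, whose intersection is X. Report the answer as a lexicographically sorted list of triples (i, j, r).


The tightest implied rank at each (i,j), from the 7 conditions:

  row 1: 0 1 1 1 1
  row 2: 0 1 2 2 2
  row 3: 1 2 3 3 3
  row 4: 1 2 3 3 4
  row 5: 1 2 3 4 5

second differences of R give the permutation w = (2, 3, 1, 5, 4).

Rothe diagram D(w) (3 cells), 2 SE-corners (essential conditions):

[(2, 1, 0), (4, 4, 3)]


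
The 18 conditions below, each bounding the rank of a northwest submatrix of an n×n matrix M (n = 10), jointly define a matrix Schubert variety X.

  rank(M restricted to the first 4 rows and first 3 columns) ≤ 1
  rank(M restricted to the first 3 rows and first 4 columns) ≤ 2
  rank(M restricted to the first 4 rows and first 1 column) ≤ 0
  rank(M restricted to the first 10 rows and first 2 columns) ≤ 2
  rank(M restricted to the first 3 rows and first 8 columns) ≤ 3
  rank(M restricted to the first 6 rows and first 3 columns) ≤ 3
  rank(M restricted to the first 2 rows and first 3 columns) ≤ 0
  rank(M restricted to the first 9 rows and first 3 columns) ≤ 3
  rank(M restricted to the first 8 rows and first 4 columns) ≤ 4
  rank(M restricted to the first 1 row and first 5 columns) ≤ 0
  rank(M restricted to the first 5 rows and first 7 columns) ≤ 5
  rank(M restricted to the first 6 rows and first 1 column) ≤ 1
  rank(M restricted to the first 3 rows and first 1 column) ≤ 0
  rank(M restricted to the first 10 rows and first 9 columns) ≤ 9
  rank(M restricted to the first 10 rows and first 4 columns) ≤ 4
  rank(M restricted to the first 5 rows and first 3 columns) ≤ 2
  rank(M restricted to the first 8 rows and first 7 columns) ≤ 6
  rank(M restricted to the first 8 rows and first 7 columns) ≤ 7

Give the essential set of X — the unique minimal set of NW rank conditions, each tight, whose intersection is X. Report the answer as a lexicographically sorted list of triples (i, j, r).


Propagating the 18 rank bounds to every northwest block:

  i=1: 0 | 0 | 0 | 0 | 0 | 1 | 1 | 1 | 1 | 1
  i=2: 0 | 0 | 0 | 1 | 1 | 2 | 2 | 2 | 2 | 2
  i=3: 0 | 1 | 1 | 2 | 2 | 3 | 3 | 3 | 3 | 3
  i=4: 0 | 1 | 1 | 2 | 3 | 4 | 4 | 4 | 4 | 4
  i=5: 1 | 2 | 2 | 3 | 4 | 5 | 5 | 5 | 5 | 5
  i=6: 1 | 2 | 3 | 4 | 5 | 6 | 6 | 6 | 6 | 6
  i=7: 1 | 2 | 3 | 4 | 5 | 6 | 6 | 7 | 7 | 7
  i=8: 1 | 2 | 3 | 4 | 5 | 6 | 6 | 7 | 8 | 8
  i=9: 1 | 2 | 3 | 4 | 5 | 6 | 7 | 8 | 9 | 9
  i=10: 1 | 2 | 3 | 4 | 5 | 6 | 7 | 8 | 9 | 10

reading off 1-entries of Δ²R: w = (6, 4, 2, 5, 1, 3, 8, 9, 7, 10).

Rothe diagram D(w) (13 cells), 5 SE-corners (essential conditions):

[(1, 5, 0), (2, 3, 0), (4, 1, 0), (4, 3, 1), (8, 7, 6)]


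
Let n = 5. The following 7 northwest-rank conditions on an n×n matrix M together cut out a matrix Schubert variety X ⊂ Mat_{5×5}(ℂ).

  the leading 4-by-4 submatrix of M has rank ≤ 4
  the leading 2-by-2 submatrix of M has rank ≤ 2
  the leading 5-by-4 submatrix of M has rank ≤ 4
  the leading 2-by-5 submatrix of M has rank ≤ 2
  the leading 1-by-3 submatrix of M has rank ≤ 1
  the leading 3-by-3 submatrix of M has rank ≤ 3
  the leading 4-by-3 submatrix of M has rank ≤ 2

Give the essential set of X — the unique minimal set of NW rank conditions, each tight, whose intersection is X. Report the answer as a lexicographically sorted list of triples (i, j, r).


The tightest implied rank at each (i,j), from the 7 conditions:

  R[1]: 1 | 1 | 1 | 1 | 1
  R[2]: 1 | 2 | 2 | 2 | 2
  R[3]: 1 | 2 | 2 | 3 | 3
  R[4]: 1 | 2 | 2 | 3 | 4
  R[5]: 1 | 2 | 3 | 4 | 5

hence w(1..5) = (1, 2, 4, 5, 3).

ℓ(w)=2; the 1 essential cell (i,j,r):

[(4, 3, 2)]


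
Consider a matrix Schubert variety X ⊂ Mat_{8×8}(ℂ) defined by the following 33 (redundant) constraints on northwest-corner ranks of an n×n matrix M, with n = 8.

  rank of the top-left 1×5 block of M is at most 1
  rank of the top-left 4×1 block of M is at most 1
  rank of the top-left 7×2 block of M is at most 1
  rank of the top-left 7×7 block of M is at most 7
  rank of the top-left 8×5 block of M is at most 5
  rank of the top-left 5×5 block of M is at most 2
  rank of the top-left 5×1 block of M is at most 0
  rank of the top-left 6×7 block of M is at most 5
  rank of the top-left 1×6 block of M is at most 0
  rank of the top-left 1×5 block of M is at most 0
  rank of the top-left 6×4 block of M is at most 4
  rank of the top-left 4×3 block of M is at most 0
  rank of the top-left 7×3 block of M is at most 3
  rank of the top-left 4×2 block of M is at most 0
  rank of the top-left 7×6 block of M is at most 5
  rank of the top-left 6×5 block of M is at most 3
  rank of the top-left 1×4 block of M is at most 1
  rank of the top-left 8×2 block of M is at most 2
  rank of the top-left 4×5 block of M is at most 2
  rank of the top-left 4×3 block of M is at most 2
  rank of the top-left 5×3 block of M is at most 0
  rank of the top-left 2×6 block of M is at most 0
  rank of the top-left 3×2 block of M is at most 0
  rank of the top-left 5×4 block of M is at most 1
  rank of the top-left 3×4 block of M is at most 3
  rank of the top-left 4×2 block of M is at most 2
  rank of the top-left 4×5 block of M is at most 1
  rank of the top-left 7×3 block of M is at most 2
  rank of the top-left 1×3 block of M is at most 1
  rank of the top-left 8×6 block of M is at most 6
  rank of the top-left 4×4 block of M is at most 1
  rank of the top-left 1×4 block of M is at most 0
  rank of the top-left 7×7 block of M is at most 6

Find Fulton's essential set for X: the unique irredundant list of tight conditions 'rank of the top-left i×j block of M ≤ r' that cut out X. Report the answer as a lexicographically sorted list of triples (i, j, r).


Computing R[i][j] = min implied NW-rank bound (n=8, 33 conditions):

  i=1: 0, 0, 0, 0, 0, 0, 1, 1
  i=2: 0, 0, 0, 0, 0, 0, 1, 2
  i=3: 0, 0, 0, 1, 1, 1, 2, 3
  i=4: 0, 0, 0, 1, 1, 2, 3, 4
  i=5: 0, 0, 0, 1, 2, 3, 4, 5
  i=6: 1, 1, 1, 2, 3, 4, 5, 6
  i=7: 1, 1, 2, 3, 4, 5, 6, 7
  i=8: 1, 2, 3, 4, 5, 6, 7, 8

the unique w with this rank table is (7, 8, 4, 6, 5, 1, 3, 2).

D(w) has 23 cells with 4 SE-corners; essential set:

[(2, 6, 0), (4, 5, 1), (5, 3, 0), (7, 2, 1)]


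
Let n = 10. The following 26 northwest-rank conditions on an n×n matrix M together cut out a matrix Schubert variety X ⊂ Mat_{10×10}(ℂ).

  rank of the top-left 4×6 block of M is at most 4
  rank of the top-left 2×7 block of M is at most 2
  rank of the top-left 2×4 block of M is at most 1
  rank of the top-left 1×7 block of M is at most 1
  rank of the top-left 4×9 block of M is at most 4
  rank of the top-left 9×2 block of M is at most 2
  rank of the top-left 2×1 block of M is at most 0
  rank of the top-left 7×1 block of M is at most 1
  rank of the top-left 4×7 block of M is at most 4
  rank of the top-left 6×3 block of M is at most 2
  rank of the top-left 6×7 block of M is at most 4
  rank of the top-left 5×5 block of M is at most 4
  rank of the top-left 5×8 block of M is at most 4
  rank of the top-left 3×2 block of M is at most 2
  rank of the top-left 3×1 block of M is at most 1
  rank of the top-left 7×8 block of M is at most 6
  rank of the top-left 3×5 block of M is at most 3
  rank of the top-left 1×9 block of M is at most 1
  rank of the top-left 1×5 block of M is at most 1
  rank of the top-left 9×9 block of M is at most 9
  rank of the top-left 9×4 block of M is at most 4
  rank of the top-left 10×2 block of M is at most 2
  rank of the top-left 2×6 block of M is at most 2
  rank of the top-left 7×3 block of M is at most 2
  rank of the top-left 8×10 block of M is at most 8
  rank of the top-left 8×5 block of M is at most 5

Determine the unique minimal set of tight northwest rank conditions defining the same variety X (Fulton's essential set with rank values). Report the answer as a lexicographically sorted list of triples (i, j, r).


Reconstructing r_w from the 26 given conditions:

  0 1 1 1 1 1 1 1 1 1
  0 1 1 1 2 2 2 2 2 2
  1 2 2 2 3 3 3 3 3 3
  1 2 2 3 4 4 4 4 4 4
  1 2 2 3 4 4 4 4 5 5
  1 2 2 3 4 4 4 5 6 6
  1 2 2 3 4 5 5 6 7 7
  1 2 3 4 5 6 6 7 8 8
  1 2 3 4 5 6 7 8 9 9
  1 2 3 4 5 6 7 8 9 10

hence w(1..10) = (2, 5, 1, 4, 9, 8, 6, 3, 7, 10).

ℓ(w)=13; the 5 essential cells (i,j,r):

[(2, 1, 0), (2, 4, 1), (5, 8, 4), (6, 7, 4), (7, 3, 2)]


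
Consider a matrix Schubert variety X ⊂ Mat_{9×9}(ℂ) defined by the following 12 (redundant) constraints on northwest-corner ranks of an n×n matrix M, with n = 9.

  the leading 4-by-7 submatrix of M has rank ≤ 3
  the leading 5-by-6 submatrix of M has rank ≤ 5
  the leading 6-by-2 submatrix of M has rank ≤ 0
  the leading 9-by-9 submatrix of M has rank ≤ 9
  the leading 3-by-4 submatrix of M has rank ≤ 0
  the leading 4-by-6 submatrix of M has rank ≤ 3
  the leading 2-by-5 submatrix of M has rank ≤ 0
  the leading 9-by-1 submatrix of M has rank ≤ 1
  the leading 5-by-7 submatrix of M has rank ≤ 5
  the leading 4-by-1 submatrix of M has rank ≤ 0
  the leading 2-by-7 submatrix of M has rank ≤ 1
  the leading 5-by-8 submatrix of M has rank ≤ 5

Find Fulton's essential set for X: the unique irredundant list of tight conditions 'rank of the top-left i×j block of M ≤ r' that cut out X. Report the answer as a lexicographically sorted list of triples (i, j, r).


Reconstructing r_w from the 12 given conditions:

  row 1: 0  0  0  0  0  1  1  1  1
  row 2: 0  0  0  0  0  1  1  2  2
  row 3: 0  0  0  0  1  2  2  3  3
  row 4: 0  0  1  1  2  3  3  4  4
  row 5: 0  0  1  2  3  4  4  5  5
  row 6: 0  0  1  2  3  4  5  6  6
  row 7: 1  1  2  3  4  5  6  7  7
  row 8: 1  2  3  4  5  6  7  8  8
  row 9: 1  2  3  4  5  6  7  8  9

hence w(1..9) = (6, 8, 5, 3, 4, 7, 1, 2, 9).

D(w) has 21 cells with 4 SE-corners; essential set:

[(2, 5, 0), (2, 7, 1), (3, 4, 0), (6, 2, 0)]


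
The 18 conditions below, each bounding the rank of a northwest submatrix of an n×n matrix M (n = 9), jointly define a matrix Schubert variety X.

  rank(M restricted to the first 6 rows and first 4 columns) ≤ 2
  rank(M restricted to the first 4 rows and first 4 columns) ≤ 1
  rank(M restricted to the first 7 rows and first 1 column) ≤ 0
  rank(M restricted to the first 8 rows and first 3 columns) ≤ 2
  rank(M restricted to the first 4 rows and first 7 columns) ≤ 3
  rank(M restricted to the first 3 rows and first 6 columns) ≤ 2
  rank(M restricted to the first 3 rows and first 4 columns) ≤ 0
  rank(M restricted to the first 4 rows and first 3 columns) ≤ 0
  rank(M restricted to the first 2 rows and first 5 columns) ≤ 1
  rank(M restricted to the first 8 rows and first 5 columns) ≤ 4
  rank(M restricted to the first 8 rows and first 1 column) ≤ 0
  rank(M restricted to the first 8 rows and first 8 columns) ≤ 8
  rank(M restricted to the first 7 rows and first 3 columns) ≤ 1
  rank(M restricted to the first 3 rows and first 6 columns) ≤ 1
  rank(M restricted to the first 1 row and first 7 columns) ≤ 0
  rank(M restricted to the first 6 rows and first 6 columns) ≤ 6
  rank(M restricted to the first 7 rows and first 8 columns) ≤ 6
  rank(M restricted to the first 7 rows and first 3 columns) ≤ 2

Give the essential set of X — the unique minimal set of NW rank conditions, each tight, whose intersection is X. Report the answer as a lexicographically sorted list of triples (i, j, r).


Reconstructing r_w from the 18 given conditions:

  i=1: 0, 0, 0, 0, 0, 0, 0, 1, 1
  i=2: 0, 0, 0, 0, 1, 1, 1, 2, 2
  i=3: 0, 0, 0, 0, 1, 1, 2, 3, 3
  i=4: 0, 0, 0, 1, 2, 2, 3, 4, 4
  i=5: 0, 1, 1, 2, 3, 3, 4, 5, 5
  i=6: 0, 1, 1, 2, 3, 4, 5, 6, 6
  i=7: 0, 1, 1, 2, 3, 4, 5, 6, 7
  i=8: 0, 1, 2, 3, 4, 5, 6, 7, 8
  i=9: 1, 2, 3, 4, 5, 6, 7, 8, 9

the unique w with this rank table is (8, 5, 7, 4, 2, 6, 9, 3, 1).

6 SE-corners of the 25-cell Rothe diagram give Ess(w):

[(1, 7, 0), (3, 4, 0), (3, 6, 1), (4, 3, 0), (7, 3, 1), (8, 1, 0)]


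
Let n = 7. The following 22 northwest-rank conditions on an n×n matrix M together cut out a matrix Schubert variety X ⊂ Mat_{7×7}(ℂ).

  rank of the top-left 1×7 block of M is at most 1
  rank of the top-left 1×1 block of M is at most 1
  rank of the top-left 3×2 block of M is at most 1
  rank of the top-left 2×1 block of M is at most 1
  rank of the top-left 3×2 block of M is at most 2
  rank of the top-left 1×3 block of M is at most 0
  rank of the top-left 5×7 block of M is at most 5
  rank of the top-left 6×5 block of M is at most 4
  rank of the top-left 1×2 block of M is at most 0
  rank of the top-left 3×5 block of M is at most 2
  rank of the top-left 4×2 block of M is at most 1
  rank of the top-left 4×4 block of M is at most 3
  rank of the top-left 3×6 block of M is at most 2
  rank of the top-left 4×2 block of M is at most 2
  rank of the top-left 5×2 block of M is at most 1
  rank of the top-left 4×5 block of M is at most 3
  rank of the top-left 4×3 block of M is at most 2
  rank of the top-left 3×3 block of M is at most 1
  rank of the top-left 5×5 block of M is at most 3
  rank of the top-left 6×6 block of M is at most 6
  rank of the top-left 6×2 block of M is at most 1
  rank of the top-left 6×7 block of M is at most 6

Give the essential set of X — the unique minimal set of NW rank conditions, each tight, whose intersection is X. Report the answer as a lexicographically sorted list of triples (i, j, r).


The tightest implied rank at each (i,j), from the 22 conditions:

  R[1]: 0 | 0 | 0 | 1 | 1 | 1 | 1
  R[2]: 1 | 1 | 1 | 2 | 2 | 2 | 2
  R[3]: 1 | 1 | 1 | 2 | 2 | 2 | 3
  R[4]: 1 | 1 | 2 | 3 | 3 | 3 | 4
  R[5]: 1 | 1 | 2 | 3 | 3 | 4 | 5
  R[6]: 1 | 1 | 2 | 3 | 4 | 5 | 6
  R[7]: 1 | 2 | 3 | 4 | 5 | 6 | 7

second differences of R give the permutation w = (4, 1, 7, 3, 6, 5, 2).

|D(w)|=11, |Ess(w)|=5:

[(1, 3, 0), (3, 3, 1), (3, 6, 2), (5, 5, 3), (6, 2, 1)]


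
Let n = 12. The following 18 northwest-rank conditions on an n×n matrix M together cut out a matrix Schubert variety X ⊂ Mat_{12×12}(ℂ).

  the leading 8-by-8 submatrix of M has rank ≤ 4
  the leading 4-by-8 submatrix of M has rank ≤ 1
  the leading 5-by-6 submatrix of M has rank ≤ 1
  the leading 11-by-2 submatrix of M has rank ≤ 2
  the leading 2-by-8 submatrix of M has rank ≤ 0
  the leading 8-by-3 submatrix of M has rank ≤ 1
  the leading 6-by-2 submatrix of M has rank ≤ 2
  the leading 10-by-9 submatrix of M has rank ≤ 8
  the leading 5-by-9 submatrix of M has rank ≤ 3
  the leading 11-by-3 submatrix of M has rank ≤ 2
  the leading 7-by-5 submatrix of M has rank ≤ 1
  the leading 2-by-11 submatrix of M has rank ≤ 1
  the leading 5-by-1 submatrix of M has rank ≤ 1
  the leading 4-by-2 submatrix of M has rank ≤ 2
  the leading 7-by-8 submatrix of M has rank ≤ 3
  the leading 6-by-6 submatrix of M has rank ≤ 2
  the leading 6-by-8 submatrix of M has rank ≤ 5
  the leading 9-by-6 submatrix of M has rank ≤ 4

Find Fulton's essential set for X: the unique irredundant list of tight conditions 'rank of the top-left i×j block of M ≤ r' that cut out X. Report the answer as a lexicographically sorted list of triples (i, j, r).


Computing R[i][j] = min implied NW-rank bound (n=12, 18 conditions):

  0, 0, 0, 0, 0, 0, 0, 0, 1, 1, 1, 1
  0, 0, 0, 0, 0, 0, 0, 0, 1, 1, 1, 2
  1, 1, 1, 1, 1, 1, 1, 1, 2, 2, 2, 3
  1, 1, 1, 1, 1, 1, 1, 1, 2, 3, 3, 4
  1, 1, 1, 1, 1, 1, 2, 2, 3, 4, 4, 5
  1, 1, 1, 1, 1, 2, 3, 3, 4, 5, 5, 6
  1, 1, 1, 1, 1, 2, 3, 3, 4, 5, 6, 7
  1, 1, 1, 2, 2, 3, 4, 4, 5, 6, 7, 8
  1, 2, 2, 3, 3, 4, 5, 5, 6, 7, 8, 9
  1, 2, 2, 3, 4, 5, 6, 6, 7, 8, 9, 10
  1, 2, 2, 3, 4, 5, 6, 7, 8, 9, 10, 11
  1, 2, 3, 4, 5, 6, 7, 8, 9, 10, 11, 12

reading off 1-entries of Δ²R: w = (9, 12, 1, 10, 7, 6, 11, 4, 2, 5, 8, 3).

Fulton essential set (8 of the 43 Rothe cells):

[(2, 8, 0), (2, 11, 1), (4, 8, 1), (5, 6, 1), (7, 5, 1), (7, 8, 3), (8, 3, 1), (11, 3, 2)]


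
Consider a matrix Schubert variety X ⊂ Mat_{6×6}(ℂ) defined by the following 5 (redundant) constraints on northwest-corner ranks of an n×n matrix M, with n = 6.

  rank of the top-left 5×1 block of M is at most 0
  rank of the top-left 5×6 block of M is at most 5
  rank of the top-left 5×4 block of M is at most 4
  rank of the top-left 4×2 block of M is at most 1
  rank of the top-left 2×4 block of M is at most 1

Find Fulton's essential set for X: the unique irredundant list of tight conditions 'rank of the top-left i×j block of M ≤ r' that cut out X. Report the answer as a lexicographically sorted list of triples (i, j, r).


Recovering R(i,j) via the rank-extension bound from the 5 conditions:

  R[1]: 0  1  1  1  1  1
  R[2]: 0  1  1  1  2  2
  R[3]: 0  1  2  2  3  3
  R[4]: 0  1  2  3  4  4
  R[5]: 0  1  2  3  4  5
  R[6]: 1  2  3  4  5  6

giving w = (2, 5, 3, 4, 6, 1) via Δ²R.

Fulton essential set (2 of the 7 Rothe cells):

[(2, 4, 1), (5, 1, 0)]


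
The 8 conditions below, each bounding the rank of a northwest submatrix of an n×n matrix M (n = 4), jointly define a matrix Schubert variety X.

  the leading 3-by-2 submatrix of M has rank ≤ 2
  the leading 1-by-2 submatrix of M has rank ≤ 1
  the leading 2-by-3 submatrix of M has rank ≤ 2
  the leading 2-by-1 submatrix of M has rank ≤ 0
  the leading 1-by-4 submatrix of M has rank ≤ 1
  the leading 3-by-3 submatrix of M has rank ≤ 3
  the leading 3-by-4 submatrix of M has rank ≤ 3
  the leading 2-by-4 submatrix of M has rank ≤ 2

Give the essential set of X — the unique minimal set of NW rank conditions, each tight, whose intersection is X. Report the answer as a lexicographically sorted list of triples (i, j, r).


The tightest implied rank at each (i,j), from the 8 conditions:

  row 1: 0  1  1  1
  row 2: 0  1  2  2
  row 3: 1  2  3  3
  row 4: 1  2  3  4

second differences of R give the permutation w = (2, 3, 1, 4).

D(w) has 2 cells with 1 SE-corner; essential set:

[(2, 1, 0)]


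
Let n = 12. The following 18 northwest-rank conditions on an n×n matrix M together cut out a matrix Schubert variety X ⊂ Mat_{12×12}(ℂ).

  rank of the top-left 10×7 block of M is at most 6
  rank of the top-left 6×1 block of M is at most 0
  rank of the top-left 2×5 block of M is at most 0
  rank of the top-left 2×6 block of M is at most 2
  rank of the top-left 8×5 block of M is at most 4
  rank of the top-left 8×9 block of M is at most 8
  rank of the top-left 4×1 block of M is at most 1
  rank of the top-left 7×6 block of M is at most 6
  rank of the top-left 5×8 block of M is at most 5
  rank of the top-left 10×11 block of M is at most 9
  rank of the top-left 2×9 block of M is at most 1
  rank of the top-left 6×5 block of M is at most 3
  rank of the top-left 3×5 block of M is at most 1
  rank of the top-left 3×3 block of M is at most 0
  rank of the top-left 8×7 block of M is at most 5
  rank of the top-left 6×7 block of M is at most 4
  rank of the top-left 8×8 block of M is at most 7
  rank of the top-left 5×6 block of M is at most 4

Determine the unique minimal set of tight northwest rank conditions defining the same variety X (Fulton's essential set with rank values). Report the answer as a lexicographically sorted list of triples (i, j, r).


Rank table r_w(12×12) implied by the 18 constraints:

  0 0 0 0 0 1 1 1 1 1 1 1
  0 0 0 0 0 1 1 1 1 2 2 2
  0 0 0 1 1 2 2 2 2 3 3 3
  0 1 1 2 2 3 3 3 3 4 4 4
  0 1 2 3 3 4 4 4 4 5 5 5
  0 1 2 3 3 4 4 5 5 6 6 6
  1 2 3 4 4 5 5 6 6 7 7 7
  1 2 3 4 4 5 5 6 7 8 8 8
  1 2 3 4 5 6 6 7 8 9 9 9
  1 2 3 4 5 6 6 7 8 9 9 10
  1 2 3 4 5 6 7 8 9 10 10 11
  1 2 3 4 5 6 7 8 9 10 11 12

reading off 1-entries of Δ²R: w = (6, 10, 4, 2, 3, 8, 1, 9, 5, 12, 7, 11).

D(w) has 25 cells with 10 SE-corners; essential set:

[(2, 5, 0), (2, 9, 1), (3, 3, 0), (6, 1, 0), (6, 5, 3), (6, 7, 4), (8, 5, 4), (8, 7, 5), (10, 7, 6), (10, 11, 9)]


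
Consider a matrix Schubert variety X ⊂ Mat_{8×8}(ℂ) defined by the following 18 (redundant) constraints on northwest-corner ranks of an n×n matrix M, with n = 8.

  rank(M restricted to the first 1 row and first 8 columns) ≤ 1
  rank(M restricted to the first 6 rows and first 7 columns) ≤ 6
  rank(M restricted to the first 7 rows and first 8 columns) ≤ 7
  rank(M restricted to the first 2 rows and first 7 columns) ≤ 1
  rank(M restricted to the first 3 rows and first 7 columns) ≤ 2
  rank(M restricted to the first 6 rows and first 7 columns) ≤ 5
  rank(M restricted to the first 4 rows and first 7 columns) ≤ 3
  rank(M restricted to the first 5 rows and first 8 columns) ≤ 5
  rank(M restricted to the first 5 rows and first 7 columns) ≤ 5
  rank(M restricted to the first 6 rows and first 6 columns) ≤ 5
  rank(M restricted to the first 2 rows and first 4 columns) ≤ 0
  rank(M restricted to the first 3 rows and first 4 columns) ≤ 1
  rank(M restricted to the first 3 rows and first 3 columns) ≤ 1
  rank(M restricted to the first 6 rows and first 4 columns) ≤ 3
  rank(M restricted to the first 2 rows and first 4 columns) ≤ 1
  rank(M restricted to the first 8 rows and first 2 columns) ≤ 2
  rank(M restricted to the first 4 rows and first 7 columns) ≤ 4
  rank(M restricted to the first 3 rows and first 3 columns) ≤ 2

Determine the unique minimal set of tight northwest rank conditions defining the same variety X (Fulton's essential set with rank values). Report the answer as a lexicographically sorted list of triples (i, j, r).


The tightest implied rank at each (i,j), from the 18 conditions:

  0 0 0 0 1 1 1 1
  0 0 0 0 1 1 1 2
  1 1 1 1 2 2 2 3
  1 2 2 2 3 3 3 4
  1 2 3 3 4 4 4 5
  1 2 3 3 4 5 5 6
  1 2 3 4 5 6 6 7
  1 2 3 4 5 6 7 8

so w = (5, 8, 1, 2, 3, 6, 4, 7).

Rothe diagram D(w) (11 cells), 3 SE-corners (essential conditions):

[(2, 4, 0), (2, 7, 1), (6, 4, 3)]


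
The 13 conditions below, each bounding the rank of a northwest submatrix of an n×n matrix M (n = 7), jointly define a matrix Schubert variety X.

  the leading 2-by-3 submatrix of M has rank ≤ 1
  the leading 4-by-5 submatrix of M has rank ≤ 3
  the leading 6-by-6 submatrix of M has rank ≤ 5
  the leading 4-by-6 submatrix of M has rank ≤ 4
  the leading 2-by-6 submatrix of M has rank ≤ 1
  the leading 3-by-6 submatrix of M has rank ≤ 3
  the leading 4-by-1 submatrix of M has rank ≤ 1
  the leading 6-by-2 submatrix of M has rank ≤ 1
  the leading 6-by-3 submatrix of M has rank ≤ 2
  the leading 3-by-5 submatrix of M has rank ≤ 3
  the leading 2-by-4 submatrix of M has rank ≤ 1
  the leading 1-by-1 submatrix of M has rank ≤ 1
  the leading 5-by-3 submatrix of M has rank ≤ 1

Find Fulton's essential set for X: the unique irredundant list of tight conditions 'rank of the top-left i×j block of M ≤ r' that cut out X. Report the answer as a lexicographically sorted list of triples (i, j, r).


Recovering R(i,j) via the rank-extension bound from the 13 conditions:

  R[1]: 1 | 1 | 1 | 1 | 1 | 1 | 1
  R[2]: 1 | 1 | 1 | 1 | 1 | 1 | 2
  R[3]: 1 | 1 | 1 | 2 | 2 | 2 | 3
  R[4]: 1 | 1 | 1 | 2 | 3 | 3 | 4
  R[5]: 1 | 1 | 1 | 2 | 3 | 4 | 5
  R[6]: 1 | 1 | 2 | 3 | 4 | 5 | 6
  R[7]: 1 | 2 | 3 | 4 | 5 | 6 | 7

hence w(1..7) = (1, 7, 4, 5, 6, 3, 2).

|D(w)|=12, |Ess(w)|=3:

[(2, 6, 1), (5, 3, 1), (6, 2, 1)]


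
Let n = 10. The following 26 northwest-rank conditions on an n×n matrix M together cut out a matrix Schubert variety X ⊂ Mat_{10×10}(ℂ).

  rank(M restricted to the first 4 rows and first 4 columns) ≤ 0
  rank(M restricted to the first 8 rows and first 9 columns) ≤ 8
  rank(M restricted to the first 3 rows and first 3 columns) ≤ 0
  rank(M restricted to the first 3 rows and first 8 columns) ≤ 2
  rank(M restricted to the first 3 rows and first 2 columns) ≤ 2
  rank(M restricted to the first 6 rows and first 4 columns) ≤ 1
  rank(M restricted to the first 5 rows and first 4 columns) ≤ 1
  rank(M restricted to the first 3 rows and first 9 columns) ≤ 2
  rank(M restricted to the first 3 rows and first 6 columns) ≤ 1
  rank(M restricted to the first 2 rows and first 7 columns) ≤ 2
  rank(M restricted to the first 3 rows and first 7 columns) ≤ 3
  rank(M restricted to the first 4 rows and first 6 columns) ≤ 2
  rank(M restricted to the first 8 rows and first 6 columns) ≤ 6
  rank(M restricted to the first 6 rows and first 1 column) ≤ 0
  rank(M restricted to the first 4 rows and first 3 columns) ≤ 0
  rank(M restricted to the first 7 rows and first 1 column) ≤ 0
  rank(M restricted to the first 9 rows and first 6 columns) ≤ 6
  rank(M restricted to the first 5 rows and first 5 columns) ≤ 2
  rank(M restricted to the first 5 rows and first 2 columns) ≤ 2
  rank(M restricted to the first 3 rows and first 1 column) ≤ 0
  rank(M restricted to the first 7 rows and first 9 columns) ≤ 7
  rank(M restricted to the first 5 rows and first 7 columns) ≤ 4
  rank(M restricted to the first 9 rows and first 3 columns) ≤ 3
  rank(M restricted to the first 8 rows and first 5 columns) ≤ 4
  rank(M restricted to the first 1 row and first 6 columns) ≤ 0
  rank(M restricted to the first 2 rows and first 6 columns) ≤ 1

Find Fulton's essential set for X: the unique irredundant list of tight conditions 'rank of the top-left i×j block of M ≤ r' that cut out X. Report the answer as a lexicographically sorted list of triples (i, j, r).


Propagating the 26 rank bounds to every northwest block:

  R[1]: 0 0 0 0 0 0 1 1 1 1
  R[2]: 0 0 0 0 1 1 2 2 2 2
  R[3]: 0 0 0 0 1 1 2 2 2 3
  R[4]: 0 0 0 0 1 2 3 3 3 4
  R[5]: 0 1 1 1 2 3 4 4 4 5
  R[6]: 0 1 1 1 2 3 4 5 5 6
  R[7]: 0 1 2 2 3 4 5 6 6 7
  R[8]: 1 2 3 3 4 5 6 7 7 8
  R[9]: 1 2 3 4 5 6 7 8 8 9
  R[10]: 1 2 3 4 5 6 7 8 9 10

second differences of R give the permutation w = (7, 5, 10, 6, 2, 8, 3, 1, 4, 9).

ℓ(w)=26; the 6 essential cells (i,j,r):

[(1, 6, 0), (3, 6, 1), (3, 9, 2), (4, 4, 0), (6, 4, 1), (7, 1, 0)]


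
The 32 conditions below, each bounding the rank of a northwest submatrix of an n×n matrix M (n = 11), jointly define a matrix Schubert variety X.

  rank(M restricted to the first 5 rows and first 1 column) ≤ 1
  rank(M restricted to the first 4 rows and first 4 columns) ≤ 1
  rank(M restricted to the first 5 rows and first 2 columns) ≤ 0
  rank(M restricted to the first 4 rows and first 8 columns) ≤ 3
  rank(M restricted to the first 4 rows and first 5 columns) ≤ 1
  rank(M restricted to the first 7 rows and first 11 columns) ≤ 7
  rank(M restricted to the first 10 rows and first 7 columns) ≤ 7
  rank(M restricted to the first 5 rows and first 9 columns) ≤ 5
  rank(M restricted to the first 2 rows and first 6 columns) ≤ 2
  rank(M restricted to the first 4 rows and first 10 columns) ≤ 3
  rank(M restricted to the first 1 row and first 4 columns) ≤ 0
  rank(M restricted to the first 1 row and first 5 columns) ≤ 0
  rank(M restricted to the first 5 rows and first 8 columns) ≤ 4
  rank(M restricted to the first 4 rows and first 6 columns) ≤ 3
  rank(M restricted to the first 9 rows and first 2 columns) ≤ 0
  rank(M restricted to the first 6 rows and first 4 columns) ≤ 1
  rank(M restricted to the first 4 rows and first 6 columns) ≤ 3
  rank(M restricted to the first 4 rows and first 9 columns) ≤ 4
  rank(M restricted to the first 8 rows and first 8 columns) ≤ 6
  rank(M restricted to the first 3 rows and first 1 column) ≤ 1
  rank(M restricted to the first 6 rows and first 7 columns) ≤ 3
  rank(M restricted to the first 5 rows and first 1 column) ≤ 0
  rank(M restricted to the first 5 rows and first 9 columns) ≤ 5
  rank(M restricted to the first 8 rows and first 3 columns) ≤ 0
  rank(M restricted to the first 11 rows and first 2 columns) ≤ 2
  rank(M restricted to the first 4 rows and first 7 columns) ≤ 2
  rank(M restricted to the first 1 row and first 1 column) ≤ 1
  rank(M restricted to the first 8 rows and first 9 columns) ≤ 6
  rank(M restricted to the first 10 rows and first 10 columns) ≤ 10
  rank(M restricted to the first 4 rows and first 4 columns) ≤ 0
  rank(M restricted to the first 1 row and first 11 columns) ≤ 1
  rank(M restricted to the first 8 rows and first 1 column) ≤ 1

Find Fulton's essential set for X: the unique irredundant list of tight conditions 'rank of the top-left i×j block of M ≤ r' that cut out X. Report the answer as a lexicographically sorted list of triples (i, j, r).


Computing R[i][j] = min implied NW-rank bound (n=11, 32 conditions):

  0  0  0  0  0  1  1  1  1  1  1
  0  0  0  0  1  2  2  2  2  2  2
  0  0  0  0  1  2  2  3  3  3  3
  0  0  0  0  1  2  2  3  3  3  4
  0  0  0  1  2  3  3  4  4  4  5
  0  0  0  1  2  3  3  4  5  5  6
  0  0  0  1  2  3  4  5  6  6  7
  0  0  0  1  2  3  4  5  6  7  8
  0  0  1  2  3  4  5  6  7  8  9
  1  1  2  3  4  5  6  7  8  9  10
  1  2  3  4  5  6  7  8  9  10  11

hence w(1..11) = (6, 5, 8, 11, 4, 9, 7, 10, 3, 1, 2).

7 SE-corners of the 36-cell Rothe diagram give Ess(w):

[(1, 5, 0), (4, 4, 0), (4, 7, 2), (4, 10, 3), (6, 7, 3), (8, 3, 0), (9, 2, 0)]


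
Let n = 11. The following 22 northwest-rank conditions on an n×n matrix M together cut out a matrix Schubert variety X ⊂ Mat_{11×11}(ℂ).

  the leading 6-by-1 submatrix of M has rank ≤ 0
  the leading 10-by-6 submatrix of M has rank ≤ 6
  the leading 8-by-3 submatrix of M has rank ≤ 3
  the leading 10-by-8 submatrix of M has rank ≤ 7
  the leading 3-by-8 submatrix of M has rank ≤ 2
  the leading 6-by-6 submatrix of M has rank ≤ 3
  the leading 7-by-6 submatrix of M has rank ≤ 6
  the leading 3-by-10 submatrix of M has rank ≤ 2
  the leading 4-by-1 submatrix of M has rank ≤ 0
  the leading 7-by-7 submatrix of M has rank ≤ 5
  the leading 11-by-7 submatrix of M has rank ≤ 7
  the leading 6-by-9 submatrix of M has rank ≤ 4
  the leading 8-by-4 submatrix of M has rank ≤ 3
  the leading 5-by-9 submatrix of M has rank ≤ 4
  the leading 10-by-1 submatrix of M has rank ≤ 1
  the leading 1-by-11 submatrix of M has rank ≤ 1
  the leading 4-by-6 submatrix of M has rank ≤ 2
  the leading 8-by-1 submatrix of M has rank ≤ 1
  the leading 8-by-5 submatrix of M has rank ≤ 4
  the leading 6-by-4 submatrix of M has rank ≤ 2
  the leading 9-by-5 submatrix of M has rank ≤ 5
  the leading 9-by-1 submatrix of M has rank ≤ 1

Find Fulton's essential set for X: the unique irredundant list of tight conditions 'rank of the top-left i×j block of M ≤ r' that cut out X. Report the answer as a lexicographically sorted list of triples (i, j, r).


Propagating the 22 rank bounds to every northwest block:

  i=1: 0 | 1 | 1 | 1 | 1 | 1 | 1 | 1 | 1 | 1 | 1
  i=2: 0 | 1 | 2 | 2 | 2 | 2 | 2 | 2 | 2 | 2 | 2
  i=3: 0 | 1 | 2 | 2 | 2 | 2 | 2 | 2 | 2 | 2 | 3
  i=4: 0 | 1 | 2 | 2 | 2 | 2 | 3 | 3 | 3 | 3 | 4
  i=5: 0 | 1 | 2 | 2 | 3 | 3 | 4 | 4 | 4 | 4 | 5
  i=6: 0 | 1 | 2 | 2 | 3 | 3 | 4 | 4 | 4 | 5 | 6
  i=7: 1 | 2 | 3 | 3 | 4 | 4 | 5 | 5 | 5 | 6 | 7
  i=8: 1 | 2 | 3 | 3 | 4 | 5 | 6 | 6 | 6 | 7 | 8
  i=9: 1 | 2 | 3 | 4 | 5 | 6 | 7 | 7 | 7 | 8 | 9
  i=10: 1 | 2 | 3 | 4 | 5 | 6 | 7 | 7 | 8 | 9 | 10
  i=11: 1 | 2 | 3 | 4 | 5 | 6 | 7 | 8 | 9 | 10 | 11

so w = (2, 3, 11, 7, 5, 10, 1, 6, 4, 9, 8).

8 SE-corners of the 23-cell Rothe diagram give Ess(w):

[(3, 10, 2), (4, 6, 2), (6, 1, 0), (6, 4, 2), (6, 6, 3), (6, 9, 4), (8, 4, 3), (10, 8, 7)]


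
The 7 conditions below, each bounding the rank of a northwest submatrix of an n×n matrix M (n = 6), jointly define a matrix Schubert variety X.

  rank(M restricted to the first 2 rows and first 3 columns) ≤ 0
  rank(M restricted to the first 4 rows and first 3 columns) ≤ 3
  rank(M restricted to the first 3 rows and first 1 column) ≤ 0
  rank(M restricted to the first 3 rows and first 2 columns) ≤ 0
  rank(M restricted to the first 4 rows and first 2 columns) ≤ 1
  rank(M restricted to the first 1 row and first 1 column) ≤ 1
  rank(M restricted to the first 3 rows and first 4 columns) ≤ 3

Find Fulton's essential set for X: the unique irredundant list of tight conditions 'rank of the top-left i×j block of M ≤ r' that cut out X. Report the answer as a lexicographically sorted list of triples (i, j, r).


Reconstructing r_w from the 7 given conditions:

  row 1: 0  0  0  1  1  1
  row 2: 0  0  0  1  2  2
  row 3: 0  0  1  2  3  3
  row 4: 1  1  2  3  4  4
  row 5: 1  2  3  4  5  5
  row 6: 1  2  3  4  5  6

hence w(1..6) = (4, 5, 3, 1, 2, 6).

Rothe diagram D(w) (8 cells), 2 SE-corners (essential conditions):

[(2, 3, 0), (3, 2, 0)]


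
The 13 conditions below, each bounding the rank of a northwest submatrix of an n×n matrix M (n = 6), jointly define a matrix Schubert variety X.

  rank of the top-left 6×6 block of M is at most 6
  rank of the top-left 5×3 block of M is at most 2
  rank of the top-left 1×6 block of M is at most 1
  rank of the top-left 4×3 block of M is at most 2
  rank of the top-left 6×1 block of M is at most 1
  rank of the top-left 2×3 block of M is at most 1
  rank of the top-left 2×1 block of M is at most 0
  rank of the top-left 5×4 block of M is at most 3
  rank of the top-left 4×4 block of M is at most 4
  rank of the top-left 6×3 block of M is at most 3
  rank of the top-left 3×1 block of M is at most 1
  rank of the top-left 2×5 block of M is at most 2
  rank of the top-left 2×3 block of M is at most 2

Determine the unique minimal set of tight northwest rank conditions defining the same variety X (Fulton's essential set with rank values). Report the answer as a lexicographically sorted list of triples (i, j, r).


Rank table r_w(6×6) implied by the 13 constraints:

  R[1]: 0, 1, 1, 1, 1, 1
  R[2]: 0, 1, 1, 2, 2, 2
  R[3]: 1, 2, 2, 3, 3, 3
  R[4]: 1, 2, 2, 3, 4, 4
  R[5]: 1, 2, 2, 3, 4, 5
  R[6]: 1, 2, 3, 4, 5, 6

the unique w with this rank table is (2, 4, 1, 5, 6, 3).

Fulton essential set (3 of the 5 Rothe cells):

[(2, 1, 0), (2, 3, 1), (5, 3, 2)]


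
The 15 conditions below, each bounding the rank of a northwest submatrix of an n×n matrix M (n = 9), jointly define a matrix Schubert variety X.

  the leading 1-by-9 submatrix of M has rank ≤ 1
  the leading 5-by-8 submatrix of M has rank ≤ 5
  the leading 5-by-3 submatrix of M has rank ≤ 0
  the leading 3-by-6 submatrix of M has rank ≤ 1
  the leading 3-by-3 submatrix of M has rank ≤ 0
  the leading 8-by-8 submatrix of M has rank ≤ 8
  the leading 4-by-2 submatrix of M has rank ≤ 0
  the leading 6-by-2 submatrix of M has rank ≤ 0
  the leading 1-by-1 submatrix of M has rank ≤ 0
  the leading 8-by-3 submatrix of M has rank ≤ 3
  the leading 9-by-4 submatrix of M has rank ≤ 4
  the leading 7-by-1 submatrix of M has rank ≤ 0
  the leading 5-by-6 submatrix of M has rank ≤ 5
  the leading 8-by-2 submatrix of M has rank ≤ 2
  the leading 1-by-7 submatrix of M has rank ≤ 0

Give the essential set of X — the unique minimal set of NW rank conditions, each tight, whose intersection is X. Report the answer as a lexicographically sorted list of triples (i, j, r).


Rank table r_w(9×9) implied by the 15 constraints:

  0 | 0 | 0 | 0 | 0 | 0 | 0 | 1 | 1
  0 | 0 | 0 | 1 | 1 | 1 | 1 | 2 | 2
  0 | 0 | 0 | 1 | 1 | 1 | 2 | 3 | 3
  0 | 0 | 0 | 1 | 2 | 2 | 3 | 4 | 4
  0 | 0 | 0 | 1 | 2 | 3 | 4 | 5 | 5
  0 | 0 | 1 | 2 | 3 | 4 | 5 | 6 | 6
  0 | 1 | 2 | 3 | 4 | 5 | 6 | 7 | 7
  1 | 2 | 3 | 4 | 5 | 6 | 7 | 8 | 8
  1 | 2 | 3 | 4 | 5 | 6 | 7 | 8 | 9

second differences of R give the permutation w = (8, 4, 7, 5, 6, 3, 2, 1, 9).

Fulton essential set (5 of the 24 Rothe cells):

[(1, 7, 0), (3, 6, 1), (5, 3, 0), (6, 2, 0), (7, 1, 0)]
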